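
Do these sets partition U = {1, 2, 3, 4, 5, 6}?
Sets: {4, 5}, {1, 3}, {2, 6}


A partition requires: (1) non-empty parts, (2) pairwise disjoint, (3) union = U
Parts: {4, 5}, {1, 3}, {2, 6}
Union of parts: {1, 2, 3, 4, 5, 6}
U = {1, 2, 3, 4, 5, 6}
All non-empty? True
Pairwise disjoint? True
Covers U? True

Yes, valid partition


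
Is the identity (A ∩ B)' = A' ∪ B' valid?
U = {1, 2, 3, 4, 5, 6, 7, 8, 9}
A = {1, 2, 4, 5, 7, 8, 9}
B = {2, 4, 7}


LHS: A ∩ B = {2, 4, 7}
(A ∩ B)' = U \ (A ∩ B) = {1, 3, 5, 6, 8, 9}
A' = {3, 6}, B' = {1, 3, 5, 6, 8, 9}
Claimed RHS: A' ∪ B' = {1, 3, 5, 6, 8, 9}
Identity is VALID: LHS = RHS = {1, 3, 5, 6, 8, 9} ✓

Identity is valid. (A ∩ B)' = A' ∪ B' = {1, 3, 5, 6, 8, 9}


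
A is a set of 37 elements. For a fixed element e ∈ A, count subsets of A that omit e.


Subsets of A avoiding e are subsets of A \ {e}, which has 36 elements.
Count = 2^(n-1) = 2^36
= 68719476736

Number of subsets avoiding e = 68719476736


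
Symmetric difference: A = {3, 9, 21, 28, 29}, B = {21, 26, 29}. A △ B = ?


A △ B = (A \ B) ∪ (B \ A) = elements in exactly one of A or B
A \ B = {3, 9, 28}
B \ A = {26}
A △ B = {3, 9, 26, 28}

A △ B = {3, 9, 26, 28}


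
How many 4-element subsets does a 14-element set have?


C(n,k) = n! / (k!(n-k)!)
C(14,4) = 14! / (4!10!)
= 1001

C(14,4) = 1001


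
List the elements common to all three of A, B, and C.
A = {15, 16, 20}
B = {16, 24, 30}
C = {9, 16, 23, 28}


A ∩ B = {16}
(A ∩ B) ∩ C = {16}

A ∩ B ∩ C = {16}


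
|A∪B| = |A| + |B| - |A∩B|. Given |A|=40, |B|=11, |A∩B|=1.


|A ∪ B| = |A| + |B| - |A ∩ B|
= 40 + 11 - 1
= 50

|A ∪ B| = 50


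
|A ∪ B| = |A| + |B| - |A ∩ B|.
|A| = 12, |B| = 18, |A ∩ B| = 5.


|A ∪ B| = |A| + |B| - |A ∩ B|
= 12 + 18 - 5
= 25

|A ∪ B| = 25


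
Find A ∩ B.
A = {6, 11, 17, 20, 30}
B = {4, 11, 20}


A ∩ B = elements in both A and B
A = {6, 11, 17, 20, 30}
B = {4, 11, 20}
A ∩ B = {11, 20}

A ∩ B = {11, 20}


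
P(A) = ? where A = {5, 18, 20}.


|A| = 3, so |P(A)| = 2^3 = 8
Enumerate subsets by cardinality (0 to 3):
∅, {5}, {18}, {20}, {5, 18}, {5, 20}, {18, 20}, {5, 18, 20}

P(A) has 8 subsets: ∅, {5}, {18}, {20}, {5, 18}, {5, 20}, {18, 20}, {5, 18, 20}


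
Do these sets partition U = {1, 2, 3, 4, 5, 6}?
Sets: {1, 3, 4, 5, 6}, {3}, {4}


A partition requires: (1) non-empty parts, (2) pairwise disjoint, (3) union = U
Parts: {1, 3, 4, 5, 6}, {3}, {4}
Union of parts: {1, 3, 4, 5, 6}
U = {1, 2, 3, 4, 5, 6}
All non-empty? True
Pairwise disjoint? False
Covers U? False

No, not a valid partition


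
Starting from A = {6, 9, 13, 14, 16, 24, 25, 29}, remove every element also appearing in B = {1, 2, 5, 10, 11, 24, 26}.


A \ B = elements in A but not in B
A = {6, 9, 13, 14, 16, 24, 25, 29}
B = {1, 2, 5, 10, 11, 24, 26}
Remove from A any elements in B
A \ B = {6, 9, 13, 14, 16, 25, 29}

A \ B = {6, 9, 13, 14, 16, 25, 29}


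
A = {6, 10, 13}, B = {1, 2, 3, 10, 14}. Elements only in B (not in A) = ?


A = {6, 10, 13}
B = {1, 2, 3, 10, 14}
Region: only in B (not in A)
Elements: {1, 2, 3, 14}

Elements only in B (not in A): {1, 2, 3, 14}


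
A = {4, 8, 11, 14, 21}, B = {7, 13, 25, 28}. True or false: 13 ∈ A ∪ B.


A = {4, 8, 11, 14, 21}, B = {7, 13, 25, 28}
A ∪ B = all elements in A or B
A ∪ B = {4, 7, 8, 11, 13, 14, 21, 25, 28}
Checking if 13 ∈ A ∪ B
13 is in A ∪ B → True

13 ∈ A ∪ B


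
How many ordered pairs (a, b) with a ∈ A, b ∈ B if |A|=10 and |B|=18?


|A × B| = |A| × |B|
= 10 × 18
= 180

|A × B| = 180


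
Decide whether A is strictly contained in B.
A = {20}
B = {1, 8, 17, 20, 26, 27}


A ⊂ B requires: A ⊆ B AND A ≠ B.
A ⊆ B? Yes
A = B? No
A ⊂ B: Yes (A is a proper subset of B)

Yes, A ⊂ B


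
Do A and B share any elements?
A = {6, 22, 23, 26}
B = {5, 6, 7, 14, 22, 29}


Disjoint means A ∩ B = ∅.
A ∩ B = {6, 22}
A ∩ B ≠ ∅, so A and B are NOT disjoint.

Yes — A and B share the element(s) of A ∩ B = {6, 22}, so they are not disjoint


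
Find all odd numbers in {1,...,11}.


Checking each candidate:
Condition: odd numbers in {1,...,11}
Result = {1, 3, 5, 7, 9, 11}

{1, 3, 5, 7, 9, 11}


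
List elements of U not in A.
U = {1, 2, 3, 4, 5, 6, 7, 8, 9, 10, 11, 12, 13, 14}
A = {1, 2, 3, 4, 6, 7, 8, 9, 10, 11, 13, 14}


Aᶜ = U \ A = elements in U but not in A
U = {1, 2, 3, 4, 5, 6, 7, 8, 9, 10, 11, 12, 13, 14}
A = {1, 2, 3, 4, 6, 7, 8, 9, 10, 11, 13, 14}
Aᶜ = {5, 12}

Aᶜ = {5, 12}


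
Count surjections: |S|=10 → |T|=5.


n = |S| = 10, k = |T| = 5. Surjections via inclusion-exclusion:
S(n,k) = Σ(-1)^i × C(k,i) × (k-i)^n, i=0 to k
i=0: (-1)^0×C(5,0)×5^10 = 9765625
i=1: (-1)^1×C(5,1)×4^10 = -5242880
i=2: (-1)^2×C(5,2)×3^10 = 590490
i=3: (-1)^3×C(5,3)×2^10 = -10240
i=4: (-1)^4×C(5,4)×1^10 = 5
i=5: (-1)^5×C(5,5)×0^10 = 0
Total = 5103000

Number of surjections = 5103000


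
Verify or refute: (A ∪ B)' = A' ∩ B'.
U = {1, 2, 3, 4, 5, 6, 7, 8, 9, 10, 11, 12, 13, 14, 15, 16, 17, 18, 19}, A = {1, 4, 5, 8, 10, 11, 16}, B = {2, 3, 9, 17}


LHS: A ∪ B = {1, 2, 3, 4, 5, 8, 9, 10, 11, 16, 17}
(A ∪ B)' = U \ (A ∪ B) = {6, 7, 12, 13, 14, 15, 18, 19}
A' = {2, 3, 6, 7, 9, 12, 13, 14, 15, 17, 18, 19}, B' = {1, 4, 5, 6, 7, 8, 10, 11, 12, 13, 14, 15, 16, 18, 19}
Claimed RHS: A' ∩ B' = {6, 7, 12, 13, 14, 15, 18, 19}
Identity is VALID: LHS = RHS = {6, 7, 12, 13, 14, 15, 18, 19} ✓

Identity is valid. (A ∪ B)' = A' ∩ B' = {6, 7, 12, 13, 14, 15, 18, 19}


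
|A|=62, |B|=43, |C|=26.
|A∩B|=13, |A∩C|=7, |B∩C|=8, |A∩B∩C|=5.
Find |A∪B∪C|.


|A∪B∪C| = |A|+|B|+|C| - |A∩B|-|A∩C|-|B∩C| + |A∩B∩C|
= 62+43+26 - 13-7-8 + 5
= 131 - 28 + 5
= 108

|A ∪ B ∪ C| = 108


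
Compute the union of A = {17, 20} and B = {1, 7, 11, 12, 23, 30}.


A ∪ B = all elements in A or B (or both)
A = {17, 20}
B = {1, 7, 11, 12, 23, 30}
A ∪ B = {1, 7, 11, 12, 17, 20, 23, 30}

A ∪ B = {1, 7, 11, 12, 17, 20, 23, 30}


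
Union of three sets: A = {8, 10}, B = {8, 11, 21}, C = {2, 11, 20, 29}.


A ∪ B = {8, 10, 11, 21}
(A ∪ B) ∪ C = {2, 8, 10, 11, 20, 21, 29}

A ∪ B ∪ C = {2, 8, 10, 11, 20, 21, 29}


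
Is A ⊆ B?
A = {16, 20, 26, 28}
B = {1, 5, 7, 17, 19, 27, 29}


A ⊆ B means every element of A is in B.
Elements in A not in B: {16, 20, 26, 28}
So A ⊄ B.

No, A ⊄ B


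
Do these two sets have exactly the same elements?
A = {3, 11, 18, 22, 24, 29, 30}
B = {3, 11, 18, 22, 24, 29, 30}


Two sets are equal iff they have exactly the same elements.
A = {3, 11, 18, 22, 24, 29, 30}
B = {3, 11, 18, 22, 24, 29, 30}
Same elements → A = B

Yes, A = B


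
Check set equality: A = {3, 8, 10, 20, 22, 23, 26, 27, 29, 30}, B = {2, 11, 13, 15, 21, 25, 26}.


Two sets are equal iff they have exactly the same elements.
A = {3, 8, 10, 20, 22, 23, 26, 27, 29, 30}
B = {2, 11, 13, 15, 21, 25, 26}
Differences: {2, 3, 8, 10, 11, 13, 15, 20, 21, 22, 23, 25, 27, 29, 30}
A ≠ B

No, A ≠ B


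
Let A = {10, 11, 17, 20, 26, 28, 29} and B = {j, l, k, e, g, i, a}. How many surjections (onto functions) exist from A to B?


n = |A| = 7, k = |B| = 7. Surjections via inclusion-exclusion:
S(n,k) = Σ(-1)^i × C(k,i) × (k-i)^n, i=0 to k
i=0: (-1)^0×C(7,0)×7^7 = 823543
i=1: (-1)^1×C(7,1)×6^7 = -1959552
i=2: (-1)^2×C(7,2)×5^7 = 1640625
i=3: (-1)^3×C(7,3)×4^7 = -573440
i=4: (-1)^4×C(7,4)×3^7 = 76545
i=5: (-1)^5×C(7,5)×2^7 = -2688
i=6: (-1)^6×C(7,6)×1^7 = 7
i=7: (-1)^7×C(7,7)×0^7 = 0
Total = 5040

Number of surjections = 5040


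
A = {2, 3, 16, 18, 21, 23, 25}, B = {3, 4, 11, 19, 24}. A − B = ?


A \ B = elements in A but not in B
A = {2, 3, 16, 18, 21, 23, 25}
B = {3, 4, 11, 19, 24}
Remove from A any elements in B
A \ B = {2, 16, 18, 21, 23, 25}

A \ B = {2, 16, 18, 21, 23, 25}


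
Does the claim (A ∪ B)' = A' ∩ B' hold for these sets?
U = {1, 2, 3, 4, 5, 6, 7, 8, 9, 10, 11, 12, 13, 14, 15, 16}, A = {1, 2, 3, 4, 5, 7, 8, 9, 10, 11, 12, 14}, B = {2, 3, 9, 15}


LHS: A ∪ B = {1, 2, 3, 4, 5, 7, 8, 9, 10, 11, 12, 14, 15}
(A ∪ B)' = U \ (A ∪ B) = {6, 13, 16}
A' = {6, 13, 15, 16}, B' = {1, 4, 5, 6, 7, 8, 10, 11, 12, 13, 14, 16}
Claimed RHS: A' ∩ B' = {6, 13, 16}
Identity is VALID: LHS = RHS = {6, 13, 16} ✓

Identity is valid. (A ∪ B)' = A' ∩ B' = {6, 13, 16}


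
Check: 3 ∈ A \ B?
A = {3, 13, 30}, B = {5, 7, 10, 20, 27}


A = {3, 13, 30}, B = {5, 7, 10, 20, 27}
A \ B = elements in A but not in B
A \ B = {3, 13, 30}
Checking if 3 ∈ A \ B
3 is in A \ B → True

3 ∈ A \ B


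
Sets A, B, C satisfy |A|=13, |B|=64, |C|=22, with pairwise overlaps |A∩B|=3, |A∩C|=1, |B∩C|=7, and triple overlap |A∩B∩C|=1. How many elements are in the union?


|A∪B∪C| = |A|+|B|+|C| - |A∩B|-|A∩C|-|B∩C| + |A∩B∩C|
= 13+64+22 - 3-1-7 + 1
= 99 - 11 + 1
= 89

|A ∪ B ∪ C| = 89


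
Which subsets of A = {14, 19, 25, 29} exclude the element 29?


A subset of A that omits 29 is a subset of A \ {29}, so there are 2^(n-1) = 2^3 = 8 of them.
Subsets excluding 29: ∅, {14}, {19}, {25}, {14, 19}, {14, 25}, {19, 25}, {14, 19, 25}

Subsets excluding 29 (8 total): ∅, {14}, {19}, {25}, {14, 19}, {14, 25}, {19, 25}, {14, 19, 25}


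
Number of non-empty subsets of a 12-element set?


Total subsets = 2^n = 2^12 = 4096
Non-empty subsets exclude the empty set: 2^n - 1
= 4096 - 1
= 4095

Number of non-empty subsets = 4095


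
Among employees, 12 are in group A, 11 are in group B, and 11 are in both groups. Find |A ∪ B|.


|A ∪ B| = |A| + |B| - |A ∩ B|
= 12 + 11 - 11
= 12

|A ∪ B| = 12


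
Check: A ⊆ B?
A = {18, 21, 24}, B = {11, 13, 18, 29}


A ⊆ B means every element of A is in B.
Elements in A not in B: {21, 24}
So A ⊄ B.

No, A ⊄ B


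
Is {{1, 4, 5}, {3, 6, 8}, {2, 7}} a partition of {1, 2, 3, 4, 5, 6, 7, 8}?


A partition requires: (1) non-empty parts, (2) pairwise disjoint, (3) union = U
Parts: {1, 4, 5}, {3, 6, 8}, {2, 7}
Union of parts: {1, 2, 3, 4, 5, 6, 7, 8}
U = {1, 2, 3, 4, 5, 6, 7, 8}
All non-empty? True
Pairwise disjoint? True
Covers U? True

Yes, valid partition


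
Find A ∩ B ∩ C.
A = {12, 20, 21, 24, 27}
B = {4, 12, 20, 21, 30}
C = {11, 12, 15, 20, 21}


A ∩ B = {12, 20, 21}
(A ∩ B) ∩ C = {12, 20, 21}

A ∩ B ∩ C = {12, 20, 21}


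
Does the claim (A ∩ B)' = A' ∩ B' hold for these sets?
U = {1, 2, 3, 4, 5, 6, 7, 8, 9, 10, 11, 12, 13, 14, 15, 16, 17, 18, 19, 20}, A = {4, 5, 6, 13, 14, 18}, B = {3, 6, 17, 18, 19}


LHS: A ∩ B = {6, 18}
(A ∩ B)' = U \ (A ∩ B) = {1, 2, 3, 4, 5, 7, 8, 9, 10, 11, 12, 13, 14, 15, 16, 17, 19, 20}
A' = {1, 2, 3, 7, 8, 9, 10, 11, 12, 15, 16, 17, 19, 20}, B' = {1, 2, 4, 5, 7, 8, 9, 10, 11, 12, 13, 14, 15, 16, 20}
Claimed RHS: A' ∩ B' = {1, 2, 7, 8, 9, 10, 11, 12, 15, 16, 20}
Identity is INVALID: LHS = {1, 2, 3, 4, 5, 7, 8, 9, 10, 11, 12, 13, 14, 15, 16, 17, 19, 20} but the RHS claimed here equals {1, 2, 7, 8, 9, 10, 11, 12, 15, 16, 20}. The correct form is (A ∩ B)' = A' ∪ B'.

Identity is invalid: (A ∩ B)' = {1, 2, 3, 4, 5, 7, 8, 9, 10, 11, 12, 13, 14, 15, 16, 17, 19, 20} but A' ∩ B' = {1, 2, 7, 8, 9, 10, 11, 12, 15, 16, 20}. The correct De Morgan law is (A ∩ B)' = A' ∪ B'.


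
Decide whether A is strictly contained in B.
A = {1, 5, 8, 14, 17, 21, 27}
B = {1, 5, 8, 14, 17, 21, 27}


A ⊂ B requires: A ⊆ B AND A ≠ B.
A ⊆ B? Yes
A = B? Yes
A = B, so A is not a PROPER subset.

No, A is not a proper subset of B


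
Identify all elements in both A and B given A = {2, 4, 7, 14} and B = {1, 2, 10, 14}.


A = {2, 4, 7, 14}
B = {1, 2, 10, 14}
Region: in both A and B
Elements: {2, 14}

Elements in both A and B: {2, 14}


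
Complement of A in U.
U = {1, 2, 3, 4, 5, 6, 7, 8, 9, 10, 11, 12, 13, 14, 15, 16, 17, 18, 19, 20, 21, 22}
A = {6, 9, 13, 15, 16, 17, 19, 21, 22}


Aᶜ = U \ A = elements in U but not in A
U = {1, 2, 3, 4, 5, 6, 7, 8, 9, 10, 11, 12, 13, 14, 15, 16, 17, 18, 19, 20, 21, 22}
A = {6, 9, 13, 15, 16, 17, 19, 21, 22}
Aᶜ = {1, 2, 3, 4, 5, 7, 8, 10, 11, 12, 14, 18, 20}

Aᶜ = {1, 2, 3, 4, 5, 7, 8, 10, 11, 12, 14, 18, 20}


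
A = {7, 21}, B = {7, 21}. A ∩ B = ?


A ∩ B = elements in both A and B
A = {7, 21}
B = {7, 21}
A ∩ B = {7, 21}

A ∩ B = {7, 21}


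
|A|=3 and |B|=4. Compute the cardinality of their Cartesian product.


|A × B| = |A| × |B|
= 3 × 4
= 12

|A × B| = 12


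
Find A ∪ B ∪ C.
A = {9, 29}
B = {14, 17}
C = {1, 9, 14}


A ∪ B = {9, 14, 17, 29}
(A ∪ B) ∪ C = {1, 9, 14, 17, 29}

A ∪ B ∪ C = {1, 9, 14, 17, 29}


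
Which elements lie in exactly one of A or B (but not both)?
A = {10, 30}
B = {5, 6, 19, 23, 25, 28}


A △ B = (A \ B) ∪ (B \ A) = elements in exactly one of A or B
A \ B = {10, 30}
B \ A = {5, 6, 19, 23, 25, 28}
A △ B = {5, 6, 10, 19, 23, 25, 28, 30}

A △ B = {5, 6, 10, 19, 23, 25, 28, 30}


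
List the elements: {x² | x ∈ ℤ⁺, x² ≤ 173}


Checking each candidate:
Condition: positive perfect squares ≤ 173
Result = {1, 4, 9, 16, 25, 36, 49, 64, 81, 100, 121, 144, 169}

{1, 4, 9, 16, 25, 36, 49, 64, 81, 100, 121, 144, 169}


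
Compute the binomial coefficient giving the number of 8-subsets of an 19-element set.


C(n,k) = n! / (k!(n-k)!)
C(19,8) = 19! / (8!11!)
= 75582

C(19,8) = 75582


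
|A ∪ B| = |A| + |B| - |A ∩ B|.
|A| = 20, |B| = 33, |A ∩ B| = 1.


|A ∪ B| = |A| + |B| - |A ∩ B|
= 20 + 33 - 1
= 52

|A ∪ B| = 52


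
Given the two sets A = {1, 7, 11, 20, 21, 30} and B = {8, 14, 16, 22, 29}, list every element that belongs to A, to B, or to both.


A ∪ B = all elements in A or B (or both)
A = {1, 7, 11, 20, 21, 30}
B = {8, 14, 16, 22, 29}
A ∪ B = {1, 7, 8, 11, 14, 16, 20, 21, 22, 29, 30}

A ∪ B = {1, 7, 8, 11, 14, 16, 20, 21, 22, 29, 30}


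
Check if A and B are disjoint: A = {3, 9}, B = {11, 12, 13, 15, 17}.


Disjoint means A ∩ B = ∅.
A ∩ B = ∅
A ∩ B = ∅, so A and B are disjoint.

Yes, A and B are disjoint


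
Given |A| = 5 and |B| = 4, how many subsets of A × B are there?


A relation from A to B is any subset of A × B.
|A × B| = 5 × 4 = 20
# relations = 2^|A × B| = 2^20 = 1048576

Number of relations = 1048576


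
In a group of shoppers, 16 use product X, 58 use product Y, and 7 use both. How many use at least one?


|A ∪ B| = |A| + |B| - |A ∩ B|
= 16 + 58 - 7
= 67

|A ∪ B| = 67


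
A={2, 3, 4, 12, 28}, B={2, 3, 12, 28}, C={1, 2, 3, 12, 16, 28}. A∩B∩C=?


A ∩ B = {2, 3, 12, 28}
(A ∩ B) ∩ C = {2, 3, 12, 28}

A ∩ B ∩ C = {2, 3, 12, 28}


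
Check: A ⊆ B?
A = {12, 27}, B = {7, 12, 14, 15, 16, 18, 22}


A ⊆ B means every element of A is in B.
Elements in A not in B: {27}
So A ⊄ B.

No, A ⊄ B


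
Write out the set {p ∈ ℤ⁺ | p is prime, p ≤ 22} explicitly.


Checking each candidate:
Condition: primes ≤ 22
Result = {2, 3, 5, 7, 11, 13, 17, 19}

{2, 3, 5, 7, 11, 13, 17, 19}


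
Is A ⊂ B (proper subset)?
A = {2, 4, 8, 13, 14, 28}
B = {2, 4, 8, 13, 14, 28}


A ⊂ B requires: A ⊆ B AND A ≠ B.
A ⊆ B? Yes
A = B? Yes
A = B, so A is not a PROPER subset.

No, A is not a proper subset of B


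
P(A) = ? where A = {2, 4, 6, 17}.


|A| = 4, so |P(A)| = 2^4 = 16
Enumerate subsets by cardinality (0 to 4):
∅, {2}, {4}, {6}, {17}, {2, 4}, {2, 6}, {2, 17}, {4, 6}, {4, 17}, {6, 17}, {2, 4, 6}, {2, 4, 17}, {2, 6, 17}, {4, 6, 17}, {2, 4, 6, 17}

P(A) has 16 subsets: ∅, {2}, {4}, {6}, {17}, {2, 4}, {2, 6}, {2, 17}, {4, 6}, {4, 17}, {6, 17}, {2, 4, 6}, {2, 4, 17}, {2, 6, 17}, {4, 6, 17}, {2, 4, 6, 17}


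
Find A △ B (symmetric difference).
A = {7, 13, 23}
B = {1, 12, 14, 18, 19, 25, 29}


A △ B = (A \ B) ∪ (B \ A) = elements in exactly one of A or B
A \ B = {7, 13, 23}
B \ A = {1, 12, 14, 18, 19, 25, 29}
A △ B = {1, 7, 12, 13, 14, 18, 19, 23, 25, 29}

A △ B = {1, 7, 12, 13, 14, 18, 19, 23, 25, 29}


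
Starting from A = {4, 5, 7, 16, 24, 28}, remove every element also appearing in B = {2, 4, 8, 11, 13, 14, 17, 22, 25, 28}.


A \ B = elements in A but not in B
A = {4, 5, 7, 16, 24, 28}
B = {2, 4, 8, 11, 13, 14, 17, 22, 25, 28}
Remove from A any elements in B
A \ B = {5, 7, 16, 24}

A \ B = {5, 7, 16, 24}


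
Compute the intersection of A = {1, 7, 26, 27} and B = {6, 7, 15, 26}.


A ∩ B = elements in both A and B
A = {1, 7, 26, 27}
B = {6, 7, 15, 26}
A ∩ B = {7, 26}

A ∩ B = {7, 26}


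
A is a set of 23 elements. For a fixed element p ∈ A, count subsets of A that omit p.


Subsets of A avoiding p are subsets of A \ {p}, which has 22 elements.
Count = 2^(n-1) = 2^22
= 4194304

Number of subsets avoiding p = 4194304


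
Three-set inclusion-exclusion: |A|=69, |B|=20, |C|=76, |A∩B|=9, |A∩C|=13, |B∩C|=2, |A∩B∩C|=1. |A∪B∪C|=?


|A∪B∪C| = |A|+|B|+|C| - |A∩B|-|A∩C|-|B∩C| + |A∩B∩C|
= 69+20+76 - 9-13-2 + 1
= 165 - 24 + 1
= 142

|A ∪ B ∪ C| = 142


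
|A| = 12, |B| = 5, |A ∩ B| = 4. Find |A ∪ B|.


|A ∪ B| = |A| + |B| - |A ∩ B|
= 12 + 5 - 4
= 13

|A ∪ B| = 13


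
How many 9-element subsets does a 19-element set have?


C(n,k) = n! / (k!(n-k)!)
C(19,9) = 19! / (9!10!)
= 92378

C(19,9) = 92378


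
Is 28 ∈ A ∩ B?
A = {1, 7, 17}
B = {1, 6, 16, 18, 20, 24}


A = {1, 7, 17}, B = {1, 6, 16, 18, 20, 24}
A ∩ B = elements in both A and B
A ∩ B = {1}
Checking if 28 ∈ A ∩ B
28 is not in A ∩ B → False

28 ∉ A ∩ B


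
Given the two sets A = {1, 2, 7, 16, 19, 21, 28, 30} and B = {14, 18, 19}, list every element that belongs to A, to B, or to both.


A ∪ B = all elements in A or B (or both)
A = {1, 2, 7, 16, 19, 21, 28, 30}
B = {14, 18, 19}
A ∪ B = {1, 2, 7, 14, 16, 18, 19, 21, 28, 30}

A ∪ B = {1, 2, 7, 14, 16, 18, 19, 21, 28, 30}


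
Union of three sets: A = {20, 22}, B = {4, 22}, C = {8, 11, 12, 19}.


A ∪ B = {4, 20, 22}
(A ∪ B) ∪ C = {4, 8, 11, 12, 19, 20, 22}

A ∪ B ∪ C = {4, 8, 11, 12, 19, 20, 22}


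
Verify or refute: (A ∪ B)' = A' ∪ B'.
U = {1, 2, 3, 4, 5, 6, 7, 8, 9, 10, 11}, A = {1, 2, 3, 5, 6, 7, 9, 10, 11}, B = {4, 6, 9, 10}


LHS: A ∪ B = {1, 2, 3, 4, 5, 6, 7, 9, 10, 11}
(A ∪ B)' = U \ (A ∪ B) = {8}
A' = {4, 8}, B' = {1, 2, 3, 5, 7, 8, 11}
Claimed RHS: A' ∪ B' = {1, 2, 3, 4, 5, 7, 8, 11}
Identity is INVALID: LHS = {8} but the RHS claimed here equals {1, 2, 3, 4, 5, 7, 8, 11}. The correct form is (A ∪ B)' = A' ∩ B'.

Identity is invalid: (A ∪ B)' = {8} but A' ∪ B' = {1, 2, 3, 4, 5, 7, 8, 11}. The correct De Morgan law is (A ∪ B)' = A' ∩ B'.


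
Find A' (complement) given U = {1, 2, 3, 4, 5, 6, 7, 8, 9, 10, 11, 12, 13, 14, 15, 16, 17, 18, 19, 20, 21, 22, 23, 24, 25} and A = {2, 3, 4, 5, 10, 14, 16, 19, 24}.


Aᶜ = U \ A = elements in U but not in A
U = {1, 2, 3, 4, 5, 6, 7, 8, 9, 10, 11, 12, 13, 14, 15, 16, 17, 18, 19, 20, 21, 22, 23, 24, 25}
A = {2, 3, 4, 5, 10, 14, 16, 19, 24}
Aᶜ = {1, 6, 7, 8, 9, 11, 12, 13, 15, 17, 18, 20, 21, 22, 23, 25}

Aᶜ = {1, 6, 7, 8, 9, 11, 12, 13, 15, 17, 18, 20, 21, 22, 23, 25}


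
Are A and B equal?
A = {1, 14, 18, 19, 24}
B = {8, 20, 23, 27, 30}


Two sets are equal iff they have exactly the same elements.
A = {1, 14, 18, 19, 24}
B = {8, 20, 23, 27, 30}
Differences: {1, 8, 14, 18, 19, 20, 23, 24, 27, 30}
A ≠ B

No, A ≠ B


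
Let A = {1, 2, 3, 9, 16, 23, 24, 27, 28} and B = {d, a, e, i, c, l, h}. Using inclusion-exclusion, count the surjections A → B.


n = |A| = 9, k = |B| = 7. Surjections via inclusion-exclusion:
S(n,k) = Σ(-1)^i × C(k,i) × (k-i)^n, i=0 to k
i=0: (-1)^0×C(7,0)×7^9 = 40353607
i=1: (-1)^1×C(7,1)×6^9 = -70543872
i=2: (-1)^2×C(7,2)×5^9 = 41015625
i=3: (-1)^3×C(7,3)×4^9 = -9175040
i=4: (-1)^4×C(7,4)×3^9 = 688905
i=5: (-1)^5×C(7,5)×2^9 = -10752
i=6: (-1)^6×C(7,6)×1^9 = 7
i=7: (-1)^7×C(7,7)×0^9 = 0
Total = 2328480

Number of surjections = 2328480


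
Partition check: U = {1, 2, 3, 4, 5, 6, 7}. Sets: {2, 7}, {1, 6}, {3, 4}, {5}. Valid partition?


A partition requires: (1) non-empty parts, (2) pairwise disjoint, (3) union = U
Parts: {2, 7}, {1, 6}, {3, 4}, {5}
Union of parts: {1, 2, 3, 4, 5, 6, 7}
U = {1, 2, 3, 4, 5, 6, 7}
All non-empty? True
Pairwise disjoint? True
Covers U? True

Yes, valid partition


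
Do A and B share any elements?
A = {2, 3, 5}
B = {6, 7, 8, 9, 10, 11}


Disjoint means A ∩ B = ∅.
A ∩ B = ∅
A ∩ B = ∅, so A and B are disjoint.

No — A and B share no elements (A ∩ B = ∅), so they are disjoint


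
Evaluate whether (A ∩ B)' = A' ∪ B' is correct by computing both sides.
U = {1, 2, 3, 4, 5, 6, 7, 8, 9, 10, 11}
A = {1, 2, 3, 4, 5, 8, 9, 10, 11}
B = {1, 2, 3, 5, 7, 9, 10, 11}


LHS: A ∩ B = {1, 2, 3, 5, 9, 10, 11}
(A ∩ B)' = U \ (A ∩ B) = {4, 6, 7, 8}
A' = {6, 7}, B' = {4, 6, 8}
Claimed RHS: A' ∪ B' = {4, 6, 7, 8}
Identity is VALID: LHS = RHS = {4, 6, 7, 8} ✓

Identity is valid. (A ∩ B)' = A' ∪ B' = {4, 6, 7, 8}


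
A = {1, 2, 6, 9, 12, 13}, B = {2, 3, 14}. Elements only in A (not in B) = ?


A = {1, 2, 6, 9, 12, 13}
B = {2, 3, 14}
Region: only in A (not in B)
Elements: {1, 6, 9, 12, 13}

Elements only in A (not in B): {1, 6, 9, 12, 13}


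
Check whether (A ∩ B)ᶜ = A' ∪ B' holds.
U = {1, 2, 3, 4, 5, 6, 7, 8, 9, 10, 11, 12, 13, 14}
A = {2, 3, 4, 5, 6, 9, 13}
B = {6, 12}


LHS: A ∩ B = {6}
(A ∩ B)' = U \ (A ∩ B) = {1, 2, 3, 4, 5, 7, 8, 9, 10, 11, 12, 13, 14}
A' = {1, 7, 8, 10, 11, 12, 14}, B' = {1, 2, 3, 4, 5, 7, 8, 9, 10, 11, 13, 14}
Claimed RHS: A' ∪ B' = {1, 2, 3, 4, 5, 7, 8, 9, 10, 11, 12, 13, 14}
Identity is VALID: LHS = RHS = {1, 2, 3, 4, 5, 7, 8, 9, 10, 11, 12, 13, 14} ✓

Identity is valid. (A ∩ B)' = A' ∪ B' = {1, 2, 3, 4, 5, 7, 8, 9, 10, 11, 12, 13, 14}


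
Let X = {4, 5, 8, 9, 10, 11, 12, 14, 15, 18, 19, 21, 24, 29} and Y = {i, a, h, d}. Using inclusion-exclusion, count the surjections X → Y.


n = |X| = 14, k = |Y| = 4. Surjections via inclusion-exclusion:
S(n,k) = Σ(-1)^i × C(k,i) × (k-i)^n, i=0 to k
i=0: (-1)^0×C(4,0)×4^14 = 268435456
i=1: (-1)^1×C(4,1)×3^14 = -19131876
i=2: (-1)^2×C(4,2)×2^14 = 98304
i=3: (-1)^3×C(4,3)×1^14 = -4
i=4: (-1)^4×C(4,4)×0^14 = 0
Total = 249401880

Number of surjections = 249401880


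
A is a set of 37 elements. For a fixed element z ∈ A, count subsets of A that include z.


Subsets of A containing z correspond to subsets of A \ {z}, which has 36 elements.
Count = 2^(n-1) = 2^36
= 68719476736

Number of subsets containing z = 68719476736


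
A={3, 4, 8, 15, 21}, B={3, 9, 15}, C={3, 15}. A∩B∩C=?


A ∩ B = {3, 15}
(A ∩ B) ∩ C = {3, 15}

A ∩ B ∩ C = {3, 15}


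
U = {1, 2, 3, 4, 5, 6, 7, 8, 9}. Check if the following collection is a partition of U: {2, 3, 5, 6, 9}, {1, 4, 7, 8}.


A partition requires: (1) non-empty parts, (2) pairwise disjoint, (3) union = U
Parts: {2, 3, 5, 6, 9}, {1, 4, 7, 8}
Union of parts: {1, 2, 3, 4, 5, 6, 7, 8, 9}
U = {1, 2, 3, 4, 5, 6, 7, 8, 9}
All non-empty? True
Pairwise disjoint? True
Covers U? True

Yes, valid partition


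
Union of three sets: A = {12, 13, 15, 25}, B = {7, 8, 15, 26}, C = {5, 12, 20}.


A ∪ B = {7, 8, 12, 13, 15, 25, 26}
(A ∪ B) ∪ C = {5, 7, 8, 12, 13, 15, 20, 25, 26}

A ∪ B ∪ C = {5, 7, 8, 12, 13, 15, 20, 25, 26}


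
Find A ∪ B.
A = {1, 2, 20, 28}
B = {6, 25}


A ∪ B = all elements in A or B (or both)
A = {1, 2, 20, 28}
B = {6, 25}
A ∪ B = {1, 2, 6, 20, 25, 28}

A ∪ B = {1, 2, 6, 20, 25, 28}


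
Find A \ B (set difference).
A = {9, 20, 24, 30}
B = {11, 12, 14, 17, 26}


A \ B = elements in A but not in B
A = {9, 20, 24, 30}
B = {11, 12, 14, 17, 26}
Remove from A any elements in B
A \ B = {9, 20, 24, 30}

A \ B = {9, 20, 24, 30}


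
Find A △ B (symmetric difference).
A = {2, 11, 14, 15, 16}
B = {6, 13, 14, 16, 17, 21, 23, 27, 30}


A △ B = (A \ B) ∪ (B \ A) = elements in exactly one of A or B
A \ B = {2, 11, 15}
B \ A = {6, 13, 17, 21, 23, 27, 30}
A △ B = {2, 6, 11, 13, 15, 17, 21, 23, 27, 30}

A △ B = {2, 6, 11, 13, 15, 17, 21, 23, 27, 30}


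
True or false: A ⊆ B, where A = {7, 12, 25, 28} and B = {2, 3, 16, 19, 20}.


A ⊆ B means every element of A is in B.
Elements in A not in B: {7, 12, 25, 28}
So A ⊄ B.

No, A ⊄ B


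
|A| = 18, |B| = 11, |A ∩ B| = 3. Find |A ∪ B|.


|A ∪ B| = |A| + |B| - |A ∩ B|
= 18 + 11 - 3
= 26

|A ∪ B| = 26


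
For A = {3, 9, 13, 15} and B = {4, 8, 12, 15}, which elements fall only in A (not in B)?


A = {3, 9, 13, 15}
B = {4, 8, 12, 15}
Region: only in A (not in B)
Elements: {3, 9, 13}

Elements only in A (not in B): {3, 9, 13}


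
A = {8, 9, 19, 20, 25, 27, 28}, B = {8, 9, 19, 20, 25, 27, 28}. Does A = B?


Two sets are equal iff they have exactly the same elements.
A = {8, 9, 19, 20, 25, 27, 28}
B = {8, 9, 19, 20, 25, 27, 28}
Same elements → A = B

Yes, A = B


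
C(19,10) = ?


C(n,k) = n! / (k!(n-k)!)
C(19,10) = 19! / (10!9!)
= 92378

C(19,10) = 92378


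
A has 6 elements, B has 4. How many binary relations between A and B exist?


A relation from A to B is any subset of A × B.
|A × B| = 6 × 4 = 24
# relations = 2^|A × B| = 2^24 = 16777216

Number of relations = 16777216


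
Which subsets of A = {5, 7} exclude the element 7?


A subset of A that omits 7 is a subset of A \ {7}, so there are 2^(n-1) = 2^1 = 2 of them.
Subsets excluding 7: ∅, {5}

Subsets excluding 7 (2 total): ∅, {5}


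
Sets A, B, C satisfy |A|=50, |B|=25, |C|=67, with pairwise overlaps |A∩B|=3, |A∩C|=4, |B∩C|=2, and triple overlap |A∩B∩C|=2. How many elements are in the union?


|A∪B∪C| = |A|+|B|+|C| - |A∩B|-|A∩C|-|B∩C| + |A∩B∩C|
= 50+25+67 - 3-4-2 + 2
= 142 - 9 + 2
= 135

|A ∪ B ∪ C| = 135


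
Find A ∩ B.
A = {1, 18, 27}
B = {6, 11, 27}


A ∩ B = elements in both A and B
A = {1, 18, 27}
B = {6, 11, 27}
A ∩ B = {27}

A ∩ B = {27}


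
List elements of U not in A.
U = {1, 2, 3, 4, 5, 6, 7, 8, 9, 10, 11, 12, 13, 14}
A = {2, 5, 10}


Aᶜ = U \ A = elements in U but not in A
U = {1, 2, 3, 4, 5, 6, 7, 8, 9, 10, 11, 12, 13, 14}
A = {2, 5, 10}
Aᶜ = {1, 3, 4, 6, 7, 8, 9, 11, 12, 13, 14}

Aᶜ = {1, 3, 4, 6, 7, 8, 9, 11, 12, 13, 14}


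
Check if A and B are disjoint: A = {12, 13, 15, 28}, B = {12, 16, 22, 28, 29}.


Disjoint means A ∩ B = ∅.
A ∩ B = {12, 28}
A ∩ B ≠ ∅, so A and B are NOT disjoint.

No, A and B are not disjoint (A ∩ B = {12, 28})


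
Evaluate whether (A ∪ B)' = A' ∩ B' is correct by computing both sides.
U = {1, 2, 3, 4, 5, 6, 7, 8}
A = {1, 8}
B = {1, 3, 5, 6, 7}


LHS: A ∪ B = {1, 3, 5, 6, 7, 8}
(A ∪ B)' = U \ (A ∪ B) = {2, 4}
A' = {2, 3, 4, 5, 6, 7}, B' = {2, 4, 8}
Claimed RHS: A' ∩ B' = {2, 4}
Identity is VALID: LHS = RHS = {2, 4} ✓

Identity is valid. (A ∪ B)' = A' ∩ B' = {2, 4}


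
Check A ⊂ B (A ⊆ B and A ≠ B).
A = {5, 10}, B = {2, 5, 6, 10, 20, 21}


A ⊂ B requires: A ⊆ B AND A ≠ B.
A ⊆ B? Yes
A = B? No
A ⊂ B: Yes (A is a proper subset of B)

Yes, A ⊂ B


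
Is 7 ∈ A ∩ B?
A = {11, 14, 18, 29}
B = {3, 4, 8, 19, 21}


A = {11, 14, 18, 29}, B = {3, 4, 8, 19, 21}
A ∩ B = elements in both A and B
A ∩ B = ∅
Checking if 7 ∈ A ∩ B
7 is not in A ∩ B → False

7 ∉ A ∩ B


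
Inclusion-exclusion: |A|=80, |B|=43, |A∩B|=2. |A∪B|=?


|A ∪ B| = |A| + |B| - |A ∩ B|
= 80 + 43 - 2
= 121

|A ∪ B| = 121


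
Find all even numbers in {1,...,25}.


Checking each candidate:
Condition: even numbers in {1,...,25}
Result = {2, 4, 6, 8, 10, 12, 14, 16, 18, 20, 22, 24}

{2, 4, 6, 8, 10, 12, 14, 16, 18, 20, 22, 24}


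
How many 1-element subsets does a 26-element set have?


C(n,k) = n! / (k!(n-k)!)
C(26,1) = 26! / (1!25!)
= 26

C(26,1) = 26


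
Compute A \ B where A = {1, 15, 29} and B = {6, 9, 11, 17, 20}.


A \ B = elements in A but not in B
A = {1, 15, 29}
B = {6, 9, 11, 17, 20}
Remove from A any elements in B
A \ B = {1, 15, 29}

A \ B = {1, 15, 29}


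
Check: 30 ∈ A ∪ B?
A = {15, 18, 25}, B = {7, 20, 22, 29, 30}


A = {15, 18, 25}, B = {7, 20, 22, 29, 30}
A ∪ B = all elements in A or B
A ∪ B = {7, 15, 18, 20, 22, 25, 29, 30}
Checking if 30 ∈ A ∪ B
30 is in A ∪ B → True

30 ∈ A ∪ B


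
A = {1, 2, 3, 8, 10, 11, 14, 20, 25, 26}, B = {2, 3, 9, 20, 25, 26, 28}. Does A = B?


Two sets are equal iff they have exactly the same elements.
A = {1, 2, 3, 8, 10, 11, 14, 20, 25, 26}
B = {2, 3, 9, 20, 25, 26, 28}
Differences: {1, 8, 9, 10, 11, 14, 28}
A ≠ B

No, A ≠ B


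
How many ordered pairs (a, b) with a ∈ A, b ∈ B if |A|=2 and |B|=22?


|A × B| = |A| × |B|
= 2 × 22
= 44

|A × B| = 44


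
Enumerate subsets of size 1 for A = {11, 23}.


|A| = 2, so A has C(2,1) = 2 subsets of size 1.
Enumerate by choosing 1 elements from A at a time:
{11}, {23}

1-element subsets (2 total): {11}, {23}


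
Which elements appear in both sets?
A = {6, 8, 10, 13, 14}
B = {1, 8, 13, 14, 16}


A ∩ B = elements in both A and B
A = {6, 8, 10, 13, 14}
B = {1, 8, 13, 14, 16}
A ∩ B = {8, 13, 14}

A ∩ B = {8, 13, 14}


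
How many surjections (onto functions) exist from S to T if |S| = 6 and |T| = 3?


n = |S| = 6, k = |T| = 3. Surjections via inclusion-exclusion:
S(n,k) = Σ(-1)^i × C(k,i) × (k-i)^n, i=0 to k
i=0: (-1)^0×C(3,0)×3^6 = 729
i=1: (-1)^1×C(3,1)×2^6 = -192
i=2: (-1)^2×C(3,2)×1^6 = 3
i=3: (-1)^3×C(3,3)×0^6 = 0
Total = 540

Number of surjections = 540


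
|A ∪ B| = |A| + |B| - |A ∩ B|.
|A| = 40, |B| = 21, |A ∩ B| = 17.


|A ∪ B| = |A| + |B| - |A ∩ B|
= 40 + 21 - 17
= 44

|A ∪ B| = 44


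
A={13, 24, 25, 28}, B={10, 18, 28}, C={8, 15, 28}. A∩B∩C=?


A ∩ B = {28}
(A ∩ B) ∩ C = {28}

A ∩ B ∩ C = {28}


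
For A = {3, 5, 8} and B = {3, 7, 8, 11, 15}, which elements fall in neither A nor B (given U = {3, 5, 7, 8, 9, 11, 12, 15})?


A = {3, 5, 8}
B = {3, 7, 8, 11, 15}
Region: in neither A nor B (given U = {3, 5, 7, 8, 9, 11, 12, 15})
Elements: {9, 12}

Elements in neither A nor B (given U = {3, 5, 7, 8, 9, 11, 12, 15}): {9, 12}


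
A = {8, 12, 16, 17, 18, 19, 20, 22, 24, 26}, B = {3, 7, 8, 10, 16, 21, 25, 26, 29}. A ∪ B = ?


A ∪ B = all elements in A or B (or both)
A = {8, 12, 16, 17, 18, 19, 20, 22, 24, 26}
B = {3, 7, 8, 10, 16, 21, 25, 26, 29}
A ∪ B = {3, 7, 8, 10, 12, 16, 17, 18, 19, 20, 21, 22, 24, 25, 26, 29}

A ∪ B = {3, 7, 8, 10, 12, 16, 17, 18, 19, 20, 21, 22, 24, 25, 26, 29}


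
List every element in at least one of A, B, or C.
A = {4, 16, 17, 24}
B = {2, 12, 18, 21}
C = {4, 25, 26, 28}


A ∪ B = {2, 4, 12, 16, 17, 18, 21, 24}
(A ∪ B) ∪ C = {2, 4, 12, 16, 17, 18, 21, 24, 25, 26, 28}

A ∪ B ∪ C = {2, 4, 12, 16, 17, 18, 21, 24, 25, 26, 28}


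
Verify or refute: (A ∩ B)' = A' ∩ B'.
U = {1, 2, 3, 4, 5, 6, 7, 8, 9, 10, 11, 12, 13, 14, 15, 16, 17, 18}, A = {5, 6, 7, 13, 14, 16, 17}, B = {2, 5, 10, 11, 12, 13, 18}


LHS: A ∩ B = {5, 13}
(A ∩ B)' = U \ (A ∩ B) = {1, 2, 3, 4, 6, 7, 8, 9, 10, 11, 12, 14, 15, 16, 17, 18}
A' = {1, 2, 3, 4, 8, 9, 10, 11, 12, 15, 18}, B' = {1, 3, 4, 6, 7, 8, 9, 14, 15, 16, 17}
Claimed RHS: A' ∩ B' = {1, 3, 4, 8, 9, 15}
Identity is INVALID: LHS = {1, 2, 3, 4, 6, 7, 8, 9, 10, 11, 12, 14, 15, 16, 17, 18} but the RHS claimed here equals {1, 3, 4, 8, 9, 15}. The correct form is (A ∩ B)' = A' ∪ B'.

Identity is invalid: (A ∩ B)' = {1, 2, 3, 4, 6, 7, 8, 9, 10, 11, 12, 14, 15, 16, 17, 18} but A' ∩ B' = {1, 3, 4, 8, 9, 15}. The correct De Morgan law is (A ∩ B)' = A' ∪ B'.


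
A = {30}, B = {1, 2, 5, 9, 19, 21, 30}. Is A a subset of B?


A ⊆ B means every element of A is in B.
All elements of A are in B.
So A ⊆ B.

Yes, A ⊆ B


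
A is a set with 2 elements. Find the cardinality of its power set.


Number of subsets = 2^n
= 2^2
= 4

|P(A)| = 4


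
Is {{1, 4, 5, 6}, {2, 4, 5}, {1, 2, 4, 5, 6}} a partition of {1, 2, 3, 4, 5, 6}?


A partition requires: (1) non-empty parts, (2) pairwise disjoint, (3) union = U
Parts: {1, 4, 5, 6}, {2, 4, 5}, {1, 2, 4, 5, 6}
Union of parts: {1, 2, 4, 5, 6}
U = {1, 2, 3, 4, 5, 6}
All non-empty? True
Pairwise disjoint? False
Covers U? False

No, not a valid partition


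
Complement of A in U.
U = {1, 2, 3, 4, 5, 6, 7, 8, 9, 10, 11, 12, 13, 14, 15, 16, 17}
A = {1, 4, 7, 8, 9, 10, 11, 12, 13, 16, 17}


Aᶜ = U \ A = elements in U but not in A
U = {1, 2, 3, 4, 5, 6, 7, 8, 9, 10, 11, 12, 13, 14, 15, 16, 17}
A = {1, 4, 7, 8, 9, 10, 11, 12, 13, 16, 17}
Aᶜ = {2, 3, 5, 6, 14, 15}

Aᶜ = {2, 3, 5, 6, 14, 15}


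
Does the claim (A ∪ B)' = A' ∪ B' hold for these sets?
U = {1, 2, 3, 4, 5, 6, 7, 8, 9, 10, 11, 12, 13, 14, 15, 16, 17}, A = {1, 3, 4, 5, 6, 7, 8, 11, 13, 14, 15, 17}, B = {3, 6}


LHS: A ∪ B = {1, 3, 4, 5, 6, 7, 8, 11, 13, 14, 15, 17}
(A ∪ B)' = U \ (A ∪ B) = {2, 9, 10, 12, 16}
A' = {2, 9, 10, 12, 16}, B' = {1, 2, 4, 5, 7, 8, 9, 10, 11, 12, 13, 14, 15, 16, 17}
Claimed RHS: A' ∪ B' = {1, 2, 4, 5, 7, 8, 9, 10, 11, 12, 13, 14, 15, 16, 17}
Identity is INVALID: LHS = {2, 9, 10, 12, 16} but the RHS claimed here equals {1, 2, 4, 5, 7, 8, 9, 10, 11, 12, 13, 14, 15, 16, 17}. The correct form is (A ∪ B)' = A' ∩ B'.

Identity is invalid: (A ∪ B)' = {2, 9, 10, 12, 16} but A' ∪ B' = {1, 2, 4, 5, 7, 8, 9, 10, 11, 12, 13, 14, 15, 16, 17}. The correct De Morgan law is (A ∪ B)' = A' ∩ B'.


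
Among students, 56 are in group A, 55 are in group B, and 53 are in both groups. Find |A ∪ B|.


|A ∪ B| = |A| + |B| - |A ∩ B|
= 56 + 55 - 53
= 58

|A ∪ B| = 58


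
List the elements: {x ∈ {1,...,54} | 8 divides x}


Checking each candidate:
Condition: multiples of 8 in {1,...,54}
Result = {8, 16, 24, 32, 40, 48}

{8, 16, 24, 32, 40, 48}


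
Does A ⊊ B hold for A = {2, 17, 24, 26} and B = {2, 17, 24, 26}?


A ⊂ B requires: A ⊆ B AND A ≠ B.
A ⊆ B? Yes
A = B? Yes
A = B, so A is not a PROPER subset.

No, A is not a proper subset of B


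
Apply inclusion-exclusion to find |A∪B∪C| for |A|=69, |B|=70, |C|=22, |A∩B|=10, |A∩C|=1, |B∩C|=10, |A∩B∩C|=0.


|A∪B∪C| = |A|+|B|+|C| - |A∩B|-|A∩C|-|B∩C| + |A∩B∩C|
= 69+70+22 - 10-1-10 + 0
= 161 - 21 + 0
= 140

|A ∪ B ∪ C| = 140


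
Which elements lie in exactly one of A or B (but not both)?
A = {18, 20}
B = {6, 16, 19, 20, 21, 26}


A △ B = (A \ B) ∪ (B \ A) = elements in exactly one of A or B
A \ B = {18}
B \ A = {6, 16, 19, 21, 26}
A △ B = {6, 16, 18, 19, 21, 26}

A △ B = {6, 16, 18, 19, 21, 26}


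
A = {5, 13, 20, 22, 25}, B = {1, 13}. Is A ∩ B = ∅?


Disjoint means A ∩ B = ∅.
A ∩ B = {13}
A ∩ B ≠ ∅, so A and B are NOT disjoint.

No, A and B are not disjoint (A ∩ B = {13})


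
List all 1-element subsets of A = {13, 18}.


|A| = 2, so A has C(2,1) = 2 subsets of size 1.
Enumerate by choosing 1 elements from A at a time:
{13}, {18}

1-element subsets (2 total): {13}, {18}


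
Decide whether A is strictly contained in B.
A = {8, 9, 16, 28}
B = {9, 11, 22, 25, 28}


A ⊂ B requires: A ⊆ B AND A ≠ B.
A ⊆ B? No
A ⊄ B, so A is not a proper subset.

No, A is not a proper subset of B


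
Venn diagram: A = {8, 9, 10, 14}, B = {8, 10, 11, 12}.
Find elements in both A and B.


A = {8, 9, 10, 14}
B = {8, 10, 11, 12}
Region: in both A and B
Elements: {8, 10}

Elements in both A and B: {8, 10}


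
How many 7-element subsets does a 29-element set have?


C(n,k) = n! / (k!(n-k)!)
C(29,7) = 29! / (7!22!)
= 1560780

C(29,7) = 1560780


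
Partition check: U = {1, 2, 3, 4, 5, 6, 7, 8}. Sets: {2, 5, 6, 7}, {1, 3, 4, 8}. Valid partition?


A partition requires: (1) non-empty parts, (2) pairwise disjoint, (3) union = U
Parts: {2, 5, 6, 7}, {1, 3, 4, 8}
Union of parts: {1, 2, 3, 4, 5, 6, 7, 8}
U = {1, 2, 3, 4, 5, 6, 7, 8}
All non-empty? True
Pairwise disjoint? True
Covers U? True

Yes, valid partition


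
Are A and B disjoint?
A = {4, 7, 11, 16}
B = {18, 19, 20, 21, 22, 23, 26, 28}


Disjoint means A ∩ B = ∅.
A ∩ B = ∅
A ∩ B = ∅, so A and B are disjoint.

Yes, A and B are disjoint


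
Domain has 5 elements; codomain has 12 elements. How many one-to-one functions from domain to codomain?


An injection sends each of |A| = 5 inputs to a distinct output in B.
# injections = |B|·(|B|-1)·…·(|B|-|A|+1) = 12! / (12 - 5)!
= 12 × 11 × 10 × 9 × 8
= 95040

Number of injections = 95040


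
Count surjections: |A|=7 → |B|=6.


n = |A| = 7, k = |B| = 6. Surjections via inclusion-exclusion:
S(n,k) = Σ(-1)^i × C(k,i) × (k-i)^n, i=0 to k
i=0: (-1)^0×C(6,0)×6^7 = 279936
i=1: (-1)^1×C(6,1)×5^7 = -468750
i=2: (-1)^2×C(6,2)×4^7 = 245760
i=3: (-1)^3×C(6,3)×3^7 = -43740
i=4: (-1)^4×C(6,4)×2^7 = 1920
i=5: (-1)^5×C(6,5)×1^7 = -6
i=6: (-1)^6×C(6,6)×0^7 = 0
Total = 15120

Number of surjections = 15120


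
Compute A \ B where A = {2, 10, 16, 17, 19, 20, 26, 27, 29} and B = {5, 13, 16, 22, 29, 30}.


A \ B = elements in A but not in B
A = {2, 10, 16, 17, 19, 20, 26, 27, 29}
B = {5, 13, 16, 22, 29, 30}
Remove from A any elements in B
A \ B = {2, 10, 17, 19, 20, 26, 27}

A \ B = {2, 10, 17, 19, 20, 26, 27}


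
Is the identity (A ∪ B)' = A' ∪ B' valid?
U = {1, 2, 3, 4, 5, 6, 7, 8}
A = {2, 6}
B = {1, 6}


LHS: A ∪ B = {1, 2, 6}
(A ∪ B)' = U \ (A ∪ B) = {3, 4, 5, 7, 8}
A' = {1, 3, 4, 5, 7, 8}, B' = {2, 3, 4, 5, 7, 8}
Claimed RHS: A' ∪ B' = {1, 2, 3, 4, 5, 7, 8}
Identity is INVALID: LHS = {3, 4, 5, 7, 8} but the RHS claimed here equals {1, 2, 3, 4, 5, 7, 8}. The correct form is (A ∪ B)' = A' ∩ B'.

Identity is invalid: (A ∪ B)' = {3, 4, 5, 7, 8} but A' ∪ B' = {1, 2, 3, 4, 5, 7, 8}. The correct De Morgan law is (A ∪ B)' = A' ∩ B'.


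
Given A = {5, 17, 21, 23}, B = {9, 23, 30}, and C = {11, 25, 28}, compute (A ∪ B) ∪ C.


A ∪ B = {5, 9, 17, 21, 23, 30}
(A ∪ B) ∪ C = {5, 9, 11, 17, 21, 23, 25, 28, 30}

A ∪ B ∪ C = {5, 9, 11, 17, 21, 23, 25, 28, 30}


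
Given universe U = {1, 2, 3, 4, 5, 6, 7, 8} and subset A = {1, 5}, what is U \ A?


Aᶜ = U \ A = elements in U but not in A
U = {1, 2, 3, 4, 5, 6, 7, 8}
A = {1, 5}
Aᶜ = {2, 3, 4, 6, 7, 8}

Aᶜ = {2, 3, 4, 6, 7, 8}


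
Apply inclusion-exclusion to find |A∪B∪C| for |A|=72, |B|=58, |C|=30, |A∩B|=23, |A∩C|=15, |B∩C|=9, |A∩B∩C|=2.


|A∪B∪C| = |A|+|B|+|C| - |A∩B|-|A∩C|-|B∩C| + |A∩B∩C|
= 72+58+30 - 23-15-9 + 2
= 160 - 47 + 2
= 115

|A ∪ B ∪ C| = 115


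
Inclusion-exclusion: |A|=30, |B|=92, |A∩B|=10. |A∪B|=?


|A ∪ B| = |A| + |B| - |A ∩ B|
= 30 + 92 - 10
= 112

|A ∪ B| = 112


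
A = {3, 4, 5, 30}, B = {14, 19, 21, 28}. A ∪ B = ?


A ∪ B = all elements in A or B (or both)
A = {3, 4, 5, 30}
B = {14, 19, 21, 28}
A ∪ B = {3, 4, 5, 14, 19, 21, 28, 30}

A ∪ B = {3, 4, 5, 14, 19, 21, 28, 30}


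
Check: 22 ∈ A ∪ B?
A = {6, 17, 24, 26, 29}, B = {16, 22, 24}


A = {6, 17, 24, 26, 29}, B = {16, 22, 24}
A ∪ B = all elements in A or B
A ∪ B = {6, 16, 17, 22, 24, 26, 29}
Checking if 22 ∈ A ∪ B
22 is in A ∪ B → True

22 ∈ A ∪ B


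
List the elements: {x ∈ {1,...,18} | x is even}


Checking each candidate:
Condition: even numbers in {1,...,18}
Result = {2, 4, 6, 8, 10, 12, 14, 16, 18}

{2, 4, 6, 8, 10, 12, 14, 16, 18}


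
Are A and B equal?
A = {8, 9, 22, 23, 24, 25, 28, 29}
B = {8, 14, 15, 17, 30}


Two sets are equal iff they have exactly the same elements.
A = {8, 9, 22, 23, 24, 25, 28, 29}
B = {8, 14, 15, 17, 30}
Differences: {9, 14, 15, 17, 22, 23, 24, 25, 28, 29, 30}
A ≠ B

No, A ≠ B


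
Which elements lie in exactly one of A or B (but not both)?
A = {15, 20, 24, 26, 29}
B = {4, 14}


A △ B = (A \ B) ∪ (B \ A) = elements in exactly one of A or B
A \ B = {15, 20, 24, 26, 29}
B \ A = {4, 14}
A △ B = {4, 14, 15, 20, 24, 26, 29}

A △ B = {4, 14, 15, 20, 24, 26, 29}
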